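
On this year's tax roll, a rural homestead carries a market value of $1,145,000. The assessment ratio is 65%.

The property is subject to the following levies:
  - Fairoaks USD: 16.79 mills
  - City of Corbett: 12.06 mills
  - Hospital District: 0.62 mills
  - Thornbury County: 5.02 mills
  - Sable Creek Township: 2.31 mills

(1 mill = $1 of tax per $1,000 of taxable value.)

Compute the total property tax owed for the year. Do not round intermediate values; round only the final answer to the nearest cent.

Assessed value = $1,145,000 × 0.65 = $744,250
Fairoaks USD: $744,250 × 0.01679 = $12,495.9575
City of Corbett: $744,250 × 0.01206 = $8,975.655
Hospital District: $744,250 × 0.00062 = $461.435
Thornbury County: $744,250 × 0.00502 = $3,736.135
Sable Creek Township: $744,250 × 0.00231 = $1,719.2175
Total = $12,495.9575 + $8,975.655 + $461.435 + $3,736.135 + $1,719.2175 = $27,388.4

$27,388.40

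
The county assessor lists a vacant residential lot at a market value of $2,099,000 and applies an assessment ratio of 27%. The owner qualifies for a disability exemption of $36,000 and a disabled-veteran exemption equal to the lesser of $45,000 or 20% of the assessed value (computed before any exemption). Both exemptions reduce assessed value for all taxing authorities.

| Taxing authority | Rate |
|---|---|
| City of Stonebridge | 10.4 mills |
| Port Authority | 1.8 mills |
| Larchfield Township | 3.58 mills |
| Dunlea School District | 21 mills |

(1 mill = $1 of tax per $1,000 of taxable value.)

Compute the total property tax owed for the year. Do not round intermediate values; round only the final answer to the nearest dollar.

Assessed value = $2,099,000 × 0.27 = $566,730
Disabled-veteran exemption = min($45,000, 20% × $566,730) = min($45,000, $113,346) = $45,000 (dollar cap binds)
Taxable value = $566,730 − $36,000 − $45,000 = $485,730
City of Stonebridge: $485,730 × 0.0104 = $5,051.592
Port Authority: $485,730 × 0.0018 = $874.314
Larchfield Township: $485,730 × 0.00358 = $1,738.9134
Dunlea School District: $485,730 × 0.021 = $10,200.33
Total = $17,865.1494

$17,865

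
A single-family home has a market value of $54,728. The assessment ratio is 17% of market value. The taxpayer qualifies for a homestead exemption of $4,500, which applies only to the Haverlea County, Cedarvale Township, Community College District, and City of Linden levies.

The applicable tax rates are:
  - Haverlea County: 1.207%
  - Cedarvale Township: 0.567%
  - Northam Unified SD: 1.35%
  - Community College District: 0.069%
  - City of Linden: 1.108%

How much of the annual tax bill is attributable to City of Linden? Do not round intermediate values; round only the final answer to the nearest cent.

$53.23

Assessed value = $54,728 × 0.17 = $9,303.76
City of Linden taxable value = $9,303.76 − $4,500 = $4,803.76
City of Linden levy = $4,803.76 × 0.01108 = $53.2256608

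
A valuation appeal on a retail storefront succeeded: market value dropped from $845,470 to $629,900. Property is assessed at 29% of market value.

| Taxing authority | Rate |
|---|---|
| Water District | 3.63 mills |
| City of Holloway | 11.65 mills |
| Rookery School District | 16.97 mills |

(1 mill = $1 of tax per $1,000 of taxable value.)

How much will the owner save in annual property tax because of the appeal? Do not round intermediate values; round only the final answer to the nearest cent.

$2,016.12

Old assessed value = $845,470 × 0.29 = $245,186.3
New assessed value = $629,900 × 0.29 = $182,671
Combined rate = 0.00363 + 0.01165 + 0.01697 = 0.03225
Old tax = $245,186.3 × 0.03225 = $7,907.258175
New tax = $182,671 × 0.03225 = $5,891.13975
Reduction = $7,907.258175 − $5,891.13975 = $2,016.118425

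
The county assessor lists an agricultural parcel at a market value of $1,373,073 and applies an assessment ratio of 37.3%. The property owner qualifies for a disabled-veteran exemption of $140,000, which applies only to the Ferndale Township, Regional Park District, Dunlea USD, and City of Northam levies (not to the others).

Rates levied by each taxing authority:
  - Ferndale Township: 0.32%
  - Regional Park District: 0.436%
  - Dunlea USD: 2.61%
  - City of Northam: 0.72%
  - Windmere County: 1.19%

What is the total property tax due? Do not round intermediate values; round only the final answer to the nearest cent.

Assessed value = $1,373,073 × 0.373 = $512,156.229
Ferndale Township: ($512,156.229 − $140,000) × 0.0032 = $372,156.229 × 0.0032 = $1,190.8999328
Regional Park District: ($512,156.229 − $140,000) × 0.00436 = $372,156.229 × 0.00436 = $1,622.60115844
Dunlea USD: ($512,156.229 − $140,000) × 0.0261 = $372,156.229 × 0.0261 = $9,713.2775769
City of Northam: ($512,156.229 − $140,000) × 0.0072 = $372,156.229 × 0.0072 = $2,679.5248488
Windmere County: $512,156.229 × 0.0119 = $6,094.6591251
Total = $21,300.96264204

$21,300.96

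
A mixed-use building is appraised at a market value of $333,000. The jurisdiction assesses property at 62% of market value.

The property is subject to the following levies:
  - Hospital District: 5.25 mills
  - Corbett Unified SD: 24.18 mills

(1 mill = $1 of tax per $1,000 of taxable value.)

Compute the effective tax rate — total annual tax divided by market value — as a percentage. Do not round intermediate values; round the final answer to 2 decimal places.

1.82%

Assessed value = $333,000 × 0.62 = $206,460
Hospital District: $206,460 × 0.00525 = $1,083.915
Corbett Unified SD: $206,460 × 0.02418 = $4,992.2028
Total tax = $6,076.1178
Effective rate = $6,076.1178 ÷ $333,000 = 1.82% of market value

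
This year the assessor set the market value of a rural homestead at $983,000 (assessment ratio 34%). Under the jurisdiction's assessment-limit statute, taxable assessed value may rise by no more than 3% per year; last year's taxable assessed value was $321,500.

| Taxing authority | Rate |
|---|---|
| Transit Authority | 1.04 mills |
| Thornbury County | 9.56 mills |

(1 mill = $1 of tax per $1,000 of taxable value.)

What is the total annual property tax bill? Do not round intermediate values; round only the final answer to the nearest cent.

Uncapped assessed value = $983,000 × 0.34 = $334,220
Cap limit = $321,500 × 1.03 = $331,145
Taxable assessed value = min($334,220, $331,145) = $331,145 (cap binds)
Transit Authority: $331,145 × 0.00104 = $344.3908
Thornbury County: $331,145 × 0.00956 = $3,165.7462
Total = $3,510.137

$3,510.14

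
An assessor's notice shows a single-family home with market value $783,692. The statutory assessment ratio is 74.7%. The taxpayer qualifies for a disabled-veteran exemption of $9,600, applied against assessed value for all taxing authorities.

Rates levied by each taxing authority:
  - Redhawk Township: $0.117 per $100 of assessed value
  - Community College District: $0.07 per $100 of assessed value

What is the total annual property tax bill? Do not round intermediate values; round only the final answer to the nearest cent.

Assessed value = $783,692 × 0.747 = $585,417.924
Taxable value = $585,417.924 − $9,600 = $575,817.924
Redhawk Township: $575,817.924 × 0.00117 = $673.70697108
Community College District: $575,817.924 × 0.0007 = $403.0725468
Total = $673.70697108 + $403.0725468 = $1,076.77951788

$1,076.78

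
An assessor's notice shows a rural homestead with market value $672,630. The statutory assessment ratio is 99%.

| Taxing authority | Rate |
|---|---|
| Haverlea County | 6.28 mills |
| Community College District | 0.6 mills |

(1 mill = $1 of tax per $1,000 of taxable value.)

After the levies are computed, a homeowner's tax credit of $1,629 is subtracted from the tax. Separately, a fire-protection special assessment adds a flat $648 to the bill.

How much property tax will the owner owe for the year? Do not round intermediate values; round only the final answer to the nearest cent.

Assessed value = $672,630 × 0.99 = $665,903.7
Haverlea County: $665,903.7 × 0.00628 = $4,181.875236
Community College District: $665,903.7 × 0.0006 = $399.54222
Levies subtotal = $4,581.417456
After credit = $4,581.417456 − $1,629 = $2,952.417456
Total = $2,952.417456 + $648 = $3,600.417456

$3,600.42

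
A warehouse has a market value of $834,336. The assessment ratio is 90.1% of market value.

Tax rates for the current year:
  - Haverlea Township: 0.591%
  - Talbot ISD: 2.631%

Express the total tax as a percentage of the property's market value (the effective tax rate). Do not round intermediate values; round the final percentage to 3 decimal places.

Assessed value = $834,336 × 0.901 = $751,736.736
Haverlea Township: $751,736.736 × 0.00591 = $4,442.76410976
Talbot ISD: $751,736.736 × 0.02631 = $19,778.19352416
Total tax = $24,220.95763392
Effective rate = $24,220.95763392 ÷ $834,336 = 2.903% of market value

2.903%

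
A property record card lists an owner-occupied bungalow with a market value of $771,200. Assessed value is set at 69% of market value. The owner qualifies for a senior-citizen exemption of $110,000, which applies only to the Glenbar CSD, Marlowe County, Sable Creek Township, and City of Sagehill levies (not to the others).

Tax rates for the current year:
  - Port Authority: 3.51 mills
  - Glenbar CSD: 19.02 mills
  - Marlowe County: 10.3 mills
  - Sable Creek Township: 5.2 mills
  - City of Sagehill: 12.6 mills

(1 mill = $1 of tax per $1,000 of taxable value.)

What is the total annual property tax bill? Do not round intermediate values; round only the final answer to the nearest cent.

Assessed value = $771,200 × 0.69 = $532,128
Port Authority: $532,128 × 0.00351 = $1,867.76928
Glenbar CSD: ($532,128 − $110,000) × 0.01902 = $422,128 × 0.01902 = $8,028.87456
Marlowe County: ($532,128 − $110,000) × 0.0103 = $422,128 × 0.0103 = $4,347.9184
Sable Creek Township: ($532,128 − $110,000) × 0.0052 = $422,128 × 0.0052 = $2,195.0656
City of Sagehill: ($532,128 − $110,000) × 0.0126 = $422,128 × 0.0126 = $5,318.8128
Total = $21,758.44064

$21,758.44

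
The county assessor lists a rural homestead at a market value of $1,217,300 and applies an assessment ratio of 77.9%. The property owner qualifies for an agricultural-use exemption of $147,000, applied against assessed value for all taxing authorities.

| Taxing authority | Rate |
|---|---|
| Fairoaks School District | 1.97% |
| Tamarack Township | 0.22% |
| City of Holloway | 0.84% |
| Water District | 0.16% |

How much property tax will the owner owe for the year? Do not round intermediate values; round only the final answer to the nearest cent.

Assessed value = $1,217,300 × 0.779 = $948,276.7
Taxable value = $948,276.7 − $147,000 = $801,276.7
Fairoaks School District: $801,276.7 × 0.0197 = $15,785.15099
Tamarack Township: $801,276.7 × 0.0022 = $1,762.80874
City of Holloway: $801,276.7 × 0.0084 = $6,730.72428
Water District: $801,276.7 × 0.0016 = $1,282.04272
Total = $15,785.15099 + $1,762.80874 + $6,730.72428 + $1,282.04272 = $25,560.72673

$25,560.73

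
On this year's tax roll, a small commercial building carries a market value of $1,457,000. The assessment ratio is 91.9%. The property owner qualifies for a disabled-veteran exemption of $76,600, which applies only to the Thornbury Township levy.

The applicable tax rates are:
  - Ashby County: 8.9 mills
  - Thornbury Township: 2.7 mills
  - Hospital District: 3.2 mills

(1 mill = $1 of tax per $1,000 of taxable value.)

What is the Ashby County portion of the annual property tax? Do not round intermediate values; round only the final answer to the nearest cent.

Assessed value = $1,457,000 × 0.919 = $1,338,983
Ashby County taxable value = $1,338,983 (exemption does not apply)
Ashby County levy = $1,338,983 × 0.0089 = $11,916.9487

$11,916.95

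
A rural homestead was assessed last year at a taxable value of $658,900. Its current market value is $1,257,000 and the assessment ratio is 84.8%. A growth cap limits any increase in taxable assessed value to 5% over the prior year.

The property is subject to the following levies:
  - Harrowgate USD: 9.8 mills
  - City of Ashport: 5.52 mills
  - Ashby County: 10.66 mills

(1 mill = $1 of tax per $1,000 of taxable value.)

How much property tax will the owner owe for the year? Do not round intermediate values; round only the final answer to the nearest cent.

Uncapped assessed value = $1,257,000 × 0.848 = $1,065,936
Cap limit = $658,900 × 1.05 = $691,845
Taxable assessed value = min($1,065,936, $691,845) = $691,845 (cap binds)
Harrowgate USD: $691,845 × 0.0098 = $6,780.081
City of Ashport: $691,845 × 0.00552 = $3,818.9844
Ashby County: $691,845 × 0.01066 = $7,375.0677
Total = $17,974.1331

$17,974.13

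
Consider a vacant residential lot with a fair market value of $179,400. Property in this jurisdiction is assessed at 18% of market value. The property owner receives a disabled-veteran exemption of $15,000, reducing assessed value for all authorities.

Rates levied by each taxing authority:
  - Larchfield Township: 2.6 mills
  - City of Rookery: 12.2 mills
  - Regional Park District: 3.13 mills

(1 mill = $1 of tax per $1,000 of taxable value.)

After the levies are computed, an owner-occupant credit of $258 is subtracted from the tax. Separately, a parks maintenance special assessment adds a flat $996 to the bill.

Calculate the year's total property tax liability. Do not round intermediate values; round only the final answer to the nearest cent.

$1,048.05

Assessed value = $179,400 × 0.18 = $32,292
Taxable value = $32,292 − $15,000 = $17,292
Larchfield Township: $17,292 × 0.0026 = $44.9592
City of Rookery: $17,292 × 0.0122 = $210.9624
Regional Park District: $17,292 × 0.00313 = $54.12396
Levies subtotal = $310.04556
After credit = $310.04556 − $258 = $52.04556
Total = $52.04556 + $996 = $1,048.04556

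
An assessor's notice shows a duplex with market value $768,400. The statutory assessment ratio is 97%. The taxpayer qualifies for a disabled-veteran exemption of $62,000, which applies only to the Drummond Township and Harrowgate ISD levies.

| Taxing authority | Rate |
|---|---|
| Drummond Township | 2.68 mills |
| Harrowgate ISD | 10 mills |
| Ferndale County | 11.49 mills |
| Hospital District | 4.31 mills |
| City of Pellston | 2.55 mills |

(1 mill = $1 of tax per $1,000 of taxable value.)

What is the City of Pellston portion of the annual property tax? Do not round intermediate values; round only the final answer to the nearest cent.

$1,900.64

Assessed value = $768,400 × 0.97 = $745,348
City of Pellston taxable value = $745,348 (exemption does not apply)
City of Pellston levy = $745,348 × 0.00255 = $1,900.6374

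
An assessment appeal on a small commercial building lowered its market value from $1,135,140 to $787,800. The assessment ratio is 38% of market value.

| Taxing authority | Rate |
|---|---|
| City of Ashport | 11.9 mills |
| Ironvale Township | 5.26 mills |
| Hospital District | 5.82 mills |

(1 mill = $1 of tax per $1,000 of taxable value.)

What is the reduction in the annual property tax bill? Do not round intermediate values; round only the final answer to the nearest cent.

Old assessed value = $1,135,140 × 0.38 = $431,353.2
New assessed value = $787,800 × 0.38 = $299,364
Combined rate = 0.0119 + 0.00526 + 0.00582 = 0.02298
Old tax = $431,353.2 × 0.02298 = $9,912.496536
New tax = $299,364 × 0.02298 = $6,879.38472
Reduction = $9,912.496536 − $6,879.38472 = $3,033.111816

$3,033.11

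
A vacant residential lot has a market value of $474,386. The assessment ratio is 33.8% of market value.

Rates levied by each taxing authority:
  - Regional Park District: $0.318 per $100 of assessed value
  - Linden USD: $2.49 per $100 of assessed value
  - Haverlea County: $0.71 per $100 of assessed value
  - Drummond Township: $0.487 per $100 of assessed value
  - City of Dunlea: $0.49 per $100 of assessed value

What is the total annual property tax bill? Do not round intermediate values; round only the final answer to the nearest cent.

Assessed value = $474,386 × 0.338 = $160,342.468
Regional Park District: $160,342.468 × 0.00318 = $509.88904824
Linden USD: $160,342.468 × 0.0249 = $3,992.5274532
Haverlea County: $160,342.468 × 0.0071 = $1,138.4315228
Drummond Township: $160,342.468 × 0.00487 = $780.86781916
City of Dunlea: $160,342.468 × 0.0049 = $785.6780932
Total = $509.88904824 + $3,992.5274532 + $1,138.4315228 + $780.86781916 + $785.6780932 = $7,207.3939366

$7,207.39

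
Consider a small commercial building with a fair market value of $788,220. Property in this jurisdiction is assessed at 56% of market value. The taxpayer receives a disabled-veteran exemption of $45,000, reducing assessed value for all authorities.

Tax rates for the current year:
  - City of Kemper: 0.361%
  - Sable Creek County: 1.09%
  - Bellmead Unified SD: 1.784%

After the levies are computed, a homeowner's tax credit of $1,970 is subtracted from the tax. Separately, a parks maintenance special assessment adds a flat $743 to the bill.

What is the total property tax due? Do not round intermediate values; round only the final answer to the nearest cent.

$11,596.64

Assessed value = $788,220 × 0.56 = $441,403.2
Taxable value = $441,403.2 − $45,000 = $396,403.2
City of Kemper: $396,403.2 × 0.00361 = $1,431.015552
Sable Creek County: $396,403.2 × 0.0109 = $4,320.79488
Bellmead Unified SD: $396,403.2 × 0.01784 = $7,071.833088
Levies subtotal = $12,823.64352
After credit = $12,823.64352 − $1,970 = $10,853.64352
Total = $10,853.64352 + $743 = $11,596.64352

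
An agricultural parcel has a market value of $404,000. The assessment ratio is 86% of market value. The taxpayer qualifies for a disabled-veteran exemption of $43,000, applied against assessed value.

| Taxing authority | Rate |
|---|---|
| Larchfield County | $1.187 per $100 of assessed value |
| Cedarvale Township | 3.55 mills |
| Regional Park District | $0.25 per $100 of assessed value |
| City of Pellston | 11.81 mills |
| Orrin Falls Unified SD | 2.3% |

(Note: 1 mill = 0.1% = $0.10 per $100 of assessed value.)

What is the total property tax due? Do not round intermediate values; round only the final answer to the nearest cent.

$16,053.12

Assessed value = $404,000 × 0.86 = $347,440
Taxable value = $347,440 − $43,000 = $304,440
Larchfield County: $304,440 × 0.01187 = $3,613.7028
Cedarvale Township: $304,440 × 0.00355 = $1,080.762
Regional Park District: $304,440 × 0.0025 = $761.1
City of Pellston: $304,440 × 0.01181 = $3,595.4364
Orrin Falls Unified SD: $304,440 × 0.023 = $7,002.12
Total = $16,053.1212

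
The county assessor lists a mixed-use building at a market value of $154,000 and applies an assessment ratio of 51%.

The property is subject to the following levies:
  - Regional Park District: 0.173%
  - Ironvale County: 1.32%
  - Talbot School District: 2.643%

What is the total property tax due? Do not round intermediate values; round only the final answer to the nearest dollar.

Assessed value = $154,000 × 0.51 = $78,540
Regional Park District: $78,540 × 0.00173 = $135.8742
Ironvale County: $78,540 × 0.0132 = $1,036.728
Talbot School District: $78,540 × 0.02643 = $2,075.8122
Total = $135.8742 + $1,036.728 + $2,075.8122 = $3,248.4144

$3,248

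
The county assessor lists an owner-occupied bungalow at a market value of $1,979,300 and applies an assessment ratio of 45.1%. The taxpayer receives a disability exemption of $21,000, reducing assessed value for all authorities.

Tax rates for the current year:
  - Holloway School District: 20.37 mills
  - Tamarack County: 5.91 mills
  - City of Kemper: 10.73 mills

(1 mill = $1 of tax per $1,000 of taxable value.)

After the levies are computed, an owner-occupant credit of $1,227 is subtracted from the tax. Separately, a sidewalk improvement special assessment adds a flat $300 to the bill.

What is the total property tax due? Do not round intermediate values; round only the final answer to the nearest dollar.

Assessed value = $1,979,300 × 0.451 = $892,664.3
Taxable value = $892,664.3 − $21,000 = $871,664.3
Holloway School District: $871,664.3 × 0.02037 = $17,755.801791
Tamarack County: $871,664.3 × 0.00591 = $5,151.536013
City of Kemper: $871,664.3 × 0.01073 = $9,352.957939
Levies subtotal = $32,260.295743
After credit = $32,260.295743 − $1,227 = $31,033.295743
Total = $31,033.295743 + $300 = $31,333.295743

$31,333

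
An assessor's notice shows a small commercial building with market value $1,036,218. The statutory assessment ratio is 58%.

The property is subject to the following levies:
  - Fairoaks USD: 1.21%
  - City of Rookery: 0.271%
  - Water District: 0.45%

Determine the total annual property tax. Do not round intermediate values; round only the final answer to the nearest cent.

Assessed value = $1,036,218 × 0.58 = $601,006.44
Fairoaks USD: $601,006.44 × 0.0121 = $7,272.177924
City of Rookery: $601,006.44 × 0.00271 = $1,628.7274524
Water District: $601,006.44 × 0.0045 = $2,704.52898
Total = $7,272.177924 + $1,628.7274524 + $2,704.52898 = $11,605.4343564

$11,605.43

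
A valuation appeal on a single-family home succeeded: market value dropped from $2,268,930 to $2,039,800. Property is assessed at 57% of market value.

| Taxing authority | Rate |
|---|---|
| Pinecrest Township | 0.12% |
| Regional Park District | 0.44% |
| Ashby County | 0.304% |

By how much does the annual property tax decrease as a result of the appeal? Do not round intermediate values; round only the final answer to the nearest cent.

Old assessed value = $2,268,930 × 0.57 = $1,293,290.1
New assessed value = $2,039,800 × 0.57 = $1,162,686
Combined rate = 0.0012 + 0.0044 + 0.00304 = 0.00864
Old tax = $1,293,290.1 × 0.00864 = $11,174.026464
New tax = $1,162,686 × 0.00864 = $10,045.60704
Reduction = $11,174.026464 − $10,045.60704 = $1,128.419424

$1,128.42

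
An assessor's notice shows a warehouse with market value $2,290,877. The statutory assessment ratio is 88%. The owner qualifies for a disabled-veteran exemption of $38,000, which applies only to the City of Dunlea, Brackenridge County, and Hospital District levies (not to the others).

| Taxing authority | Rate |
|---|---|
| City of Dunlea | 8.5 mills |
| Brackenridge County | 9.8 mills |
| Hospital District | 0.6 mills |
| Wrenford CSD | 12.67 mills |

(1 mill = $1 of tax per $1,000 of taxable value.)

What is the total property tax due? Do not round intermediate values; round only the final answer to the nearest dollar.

Assessed value = $2,290,877 × 0.88 = $2,015,971.76
City of Dunlea: ($2,015,971.76 − $38,000) × 0.0085 = $1,977,971.76 × 0.0085 = $16,812.75996
Brackenridge County: ($2,015,971.76 − $38,000) × 0.0098 = $1,977,971.76 × 0.0098 = $19,384.123248
Hospital District: ($2,015,971.76 − $38,000) × 0.0006 = $1,977,971.76 × 0.0006 = $1,186.783056
Wrenford CSD: $2,015,971.76 × 0.01267 = $25,542.3621992
Total = $62,926.0284632

$62,926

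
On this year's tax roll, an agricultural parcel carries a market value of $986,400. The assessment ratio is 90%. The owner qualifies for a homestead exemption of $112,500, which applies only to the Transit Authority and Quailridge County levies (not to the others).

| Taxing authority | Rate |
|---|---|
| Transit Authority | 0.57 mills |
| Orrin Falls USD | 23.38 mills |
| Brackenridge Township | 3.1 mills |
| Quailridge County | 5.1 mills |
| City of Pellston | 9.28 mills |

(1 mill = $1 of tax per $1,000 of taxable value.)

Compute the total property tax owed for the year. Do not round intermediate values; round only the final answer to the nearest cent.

Assessed value = $986,400 × 0.9 = $887,760
Transit Authority: ($887,760 − $112,500) × 0.00057 = $775,260 × 0.00057 = $441.8982
Orrin Falls USD: $887,760 × 0.02338 = $20,755.8288
Brackenridge Township: $887,760 × 0.0031 = $2,752.056
Quailridge County: ($887,760 − $112,500) × 0.0051 = $775,260 × 0.0051 = $3,953.826
City of Pellston: $887,760 × 0.00928 = $8,238.4128
Total = $36,142.0218

$36,142.02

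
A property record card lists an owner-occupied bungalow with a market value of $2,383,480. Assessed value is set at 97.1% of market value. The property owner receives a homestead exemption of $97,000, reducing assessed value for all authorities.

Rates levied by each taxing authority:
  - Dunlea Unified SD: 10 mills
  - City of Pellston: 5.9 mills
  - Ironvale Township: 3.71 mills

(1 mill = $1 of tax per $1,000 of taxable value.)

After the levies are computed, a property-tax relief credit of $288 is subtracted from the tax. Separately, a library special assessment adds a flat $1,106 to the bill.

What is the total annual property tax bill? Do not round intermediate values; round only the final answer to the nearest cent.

Assessed value = $2,383,480 × 0.971 = $2,314,359.08
Taxable value = $2,314,359.08 − $97,000 = $2,217,359.08
Dunlea Unified SD: $2,217,359.08 × 0.01 = $22,173.5908
City of Pellston: $2,217,359.08 × 0.0059 = $13,082.418572
Ironvale Township: $2,217,359.08 × 0.00371 = $8,226.4021868
Levies subtotal = $43,482.4115588
After credit = $43,482.4115588 − $288 = $43,194.4115588
Total = $43,194.4115588 + $1,106 = $44,300.4115588

$44,300.41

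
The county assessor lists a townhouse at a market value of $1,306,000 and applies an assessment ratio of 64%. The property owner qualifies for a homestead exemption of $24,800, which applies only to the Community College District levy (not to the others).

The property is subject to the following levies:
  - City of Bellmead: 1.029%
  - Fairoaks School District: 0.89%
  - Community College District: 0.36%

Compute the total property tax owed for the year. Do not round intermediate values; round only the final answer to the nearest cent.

$18,959.51

Assessed value = $1,306,000 × 0.64 = $835,840
City of Bellmead: $835,840 × 0.01029 = $8,600.7936
Fairoaks School District: $835,840 × 0.0089 = $7,438.976
Community College District: ($835,840 − $24,800) × 0.0036 = $811,040 × 0.0036 = $2,919.744
Total = $18,959.5136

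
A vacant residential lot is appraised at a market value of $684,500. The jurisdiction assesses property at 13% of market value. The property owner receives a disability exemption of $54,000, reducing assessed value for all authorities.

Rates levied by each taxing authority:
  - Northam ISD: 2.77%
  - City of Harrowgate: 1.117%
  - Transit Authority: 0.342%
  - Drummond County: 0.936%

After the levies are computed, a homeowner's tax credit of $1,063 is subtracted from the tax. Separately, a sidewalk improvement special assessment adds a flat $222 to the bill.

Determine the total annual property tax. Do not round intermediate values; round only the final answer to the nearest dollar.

Assessed value = $684,500 × 0.13 = $88,985
Taxable value = $88,985 − $54,000 = $34,985
Northam ISD: $34,985 × 0.0277 = $969.0845
City of Harrowgate: $34,985 × 0.01117 = $390.78245
Transit Authority: $34,985 × 0.00342 = $119.6487
Drummond County: $34,985 × 0.00936 = $327.4596
Levies subtotal = $1,806.97525
After credit = $1,806.97525 − $1,063 = $743.97525
Total = $743.97525 + $222 = $965.97525

$966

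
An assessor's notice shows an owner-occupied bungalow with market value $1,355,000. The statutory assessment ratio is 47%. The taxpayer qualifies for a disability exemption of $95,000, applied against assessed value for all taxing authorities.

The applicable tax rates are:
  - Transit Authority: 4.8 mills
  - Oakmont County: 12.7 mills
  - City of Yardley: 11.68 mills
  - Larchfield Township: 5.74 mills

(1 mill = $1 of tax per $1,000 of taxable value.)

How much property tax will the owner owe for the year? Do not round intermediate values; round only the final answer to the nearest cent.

Assessed value = $1,355,000 × 0.47 = $636,850
Taxable value = $636,850 − $95,000 = $541,850
Transit Authority: $541,850 × 0.0048 = $2,600.88
Oakmont County: $541,850 × 0.0127 = $6,881.495
City of Yardley: $541,850 × 0.01168 = $6,328.808
Larchfield Township: $541,850 × 0.00574 = $3,110.219
Total = $2,600.88 + $6,881.495 + $6,328.808 + $3,110.219 = $18,921.402

$18,921.40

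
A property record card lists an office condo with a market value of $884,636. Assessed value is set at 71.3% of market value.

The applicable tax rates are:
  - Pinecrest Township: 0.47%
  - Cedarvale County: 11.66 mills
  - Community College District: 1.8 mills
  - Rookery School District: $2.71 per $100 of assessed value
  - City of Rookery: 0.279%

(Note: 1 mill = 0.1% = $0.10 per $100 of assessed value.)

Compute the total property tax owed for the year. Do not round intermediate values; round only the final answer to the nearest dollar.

Assessed value = $884,636 × 0.713 = $630,745.468
Pinecrest Township: $630,745.468 × 0.0047 = $2,964.5036996
Cedarvale County: $630,745.468 × 0.01166 = $7,354.49215688
Community College District: $630,745.468 × 0.0018 = $1,135.3418424
Rookery School District: $630,745.468 × 0.0271 = $17,093.2021828
City of Rookery: $630,745.468 × 0.00279 = $1,759.77985572
Total = $30,307.3197374

$30,307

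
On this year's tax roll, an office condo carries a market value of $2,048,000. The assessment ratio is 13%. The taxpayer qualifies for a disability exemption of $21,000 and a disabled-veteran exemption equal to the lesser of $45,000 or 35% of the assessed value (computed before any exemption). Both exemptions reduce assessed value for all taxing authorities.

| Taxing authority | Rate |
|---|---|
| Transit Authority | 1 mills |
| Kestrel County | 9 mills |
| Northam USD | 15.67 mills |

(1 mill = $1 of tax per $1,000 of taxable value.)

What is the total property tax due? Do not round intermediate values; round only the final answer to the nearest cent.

Assessed value = $2,048,000 × 0.13 = $266,240
Disabled-veteran exemption = min($45,000, 35% × $266,240) = min($45,000, $93,184) = $45,000 (dollar cap binds)
Taxable value = $266,240 − $21,000 − $45,000 = $200,240
Transit Authority: $200,240 × 0.001 = $200.24
Kestrel County: $200,240 × 0.009 = $1,802.16
Northam USD: $200,240 × 0.01567 = $3,137.7608
Total = $5,140.1608

$5,140.16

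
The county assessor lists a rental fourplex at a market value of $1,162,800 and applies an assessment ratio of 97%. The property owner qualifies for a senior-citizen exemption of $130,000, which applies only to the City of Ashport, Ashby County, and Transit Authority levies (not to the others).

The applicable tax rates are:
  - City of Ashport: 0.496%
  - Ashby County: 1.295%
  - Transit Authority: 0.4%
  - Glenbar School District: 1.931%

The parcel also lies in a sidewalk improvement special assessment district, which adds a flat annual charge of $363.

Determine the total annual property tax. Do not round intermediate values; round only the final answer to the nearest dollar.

$44,007

Assessed value = $1,162,800 × 0.97 = $1,127,916
City of Ashport: ($1,127,916 − $130,000) × 0.00496 = $997,916 × 0.00496 = $4,949.66336
Ashby County: ($1,127,916 − $130,000) × 0.01295 = $997,916 × 0.01295 = $12,923.0122
Transit Authority: ($1,127,916 − $130,000) × 0.004 = $997,916 × 0.004 = $3,991.664
Glenbar School District: $1,127,916 × 0.01931 = $21,780.05796
Levies subtotal = $43,644.39752
Total = $43,644.39752 + $363 = $44,007.39752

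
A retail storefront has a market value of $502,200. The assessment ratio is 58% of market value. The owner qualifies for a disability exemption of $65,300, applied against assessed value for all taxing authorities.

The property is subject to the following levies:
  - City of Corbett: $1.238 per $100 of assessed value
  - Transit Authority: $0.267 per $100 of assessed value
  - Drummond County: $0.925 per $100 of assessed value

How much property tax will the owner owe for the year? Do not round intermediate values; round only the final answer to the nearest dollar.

Assessed value = $502,200 × 0.58 = $291,276
Taxable value = $291,276 − $65,300 = $225,976
City of Corbett: $225,976 × 0.01238 = $2,797.58288
Transit Authority: $225,976 × 0.00267 = $603.35592
Drummond County: $225,976 × 0.00925 = $2,090.278
Total = $2,797.58288 + $603.35592 + $2,090.278 = $5,491.2168

$5,491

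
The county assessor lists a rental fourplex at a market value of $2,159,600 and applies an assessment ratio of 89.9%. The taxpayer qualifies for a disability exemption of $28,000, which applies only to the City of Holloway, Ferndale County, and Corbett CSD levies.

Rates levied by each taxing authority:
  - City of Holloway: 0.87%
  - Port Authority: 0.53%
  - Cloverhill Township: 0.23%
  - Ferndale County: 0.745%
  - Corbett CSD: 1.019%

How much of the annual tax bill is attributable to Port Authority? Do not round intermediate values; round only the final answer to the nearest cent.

Assessed value = $2,159,600 × 0.899 = $1,941,480.4
Port Authority taxable value = $1,941,480.4 (exemption does not apply)
Port Authority levy = $1,941,480.4 × 0.0053 = $10,289.84612

$10,289.85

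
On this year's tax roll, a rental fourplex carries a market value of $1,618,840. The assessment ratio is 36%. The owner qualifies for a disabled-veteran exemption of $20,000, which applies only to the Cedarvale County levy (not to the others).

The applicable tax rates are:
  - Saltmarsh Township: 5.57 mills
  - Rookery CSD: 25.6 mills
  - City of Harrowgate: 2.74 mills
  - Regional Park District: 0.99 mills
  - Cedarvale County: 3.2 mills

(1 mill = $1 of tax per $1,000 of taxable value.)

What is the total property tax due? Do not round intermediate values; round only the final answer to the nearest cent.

$22,140.01

Assessed value = $1,618,840 × 0.36 = $582,782.4
Saltmarsh Township: $582,782.4 × 0.00557 = $3,246.097968
Rookery CSD: $582,782.4 × 0.0256 = $14,919.22944
City of Harrowgate: $582,782.4 × 0.00274 = $1,596.823776
Regional Park District: $582,782.4 × 0.00099 = $576.954576
Cedarvale County: ($582,782.4 − $20,000) × 0.0032 = $562,782.4 × 0.0032 = $1,800.90368
Total = $22,140.00944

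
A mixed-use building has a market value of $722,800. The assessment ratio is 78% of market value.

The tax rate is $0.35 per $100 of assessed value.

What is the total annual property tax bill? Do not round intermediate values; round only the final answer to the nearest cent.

Assessed value = $722,800 × 0.78 = $563,784
Tax = $563,784 × 0.0035 = $1,973.244

$1,973.24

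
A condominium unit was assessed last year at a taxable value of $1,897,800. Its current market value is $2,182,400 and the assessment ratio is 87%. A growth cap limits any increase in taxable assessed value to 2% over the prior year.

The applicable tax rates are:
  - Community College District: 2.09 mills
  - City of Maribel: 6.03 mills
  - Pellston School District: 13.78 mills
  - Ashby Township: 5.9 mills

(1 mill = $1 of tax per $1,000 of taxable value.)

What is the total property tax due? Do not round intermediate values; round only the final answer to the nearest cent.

$52,783.53

Uncapped assessed value = $2,182,400 × 0.87 = $1,898,688
Cap limit = $1,897,800 × 1.02 = $1,935,756
Taxable assessed value = min($1,898,688, $1,935,756) = $1,898,688 (cap does not bind)
Community College District: $1,898,688 × 0.00209 = $3,968.25792
City of Maribel: $1,898,688 × 0.00603 = $11,449.08864
Pellston School District: $1,898,688 × 0.01378 = $26,163.92064
Ashby Township: $1,898,688 × 0.0059 = $11,202.2592
Total = $52,783.5264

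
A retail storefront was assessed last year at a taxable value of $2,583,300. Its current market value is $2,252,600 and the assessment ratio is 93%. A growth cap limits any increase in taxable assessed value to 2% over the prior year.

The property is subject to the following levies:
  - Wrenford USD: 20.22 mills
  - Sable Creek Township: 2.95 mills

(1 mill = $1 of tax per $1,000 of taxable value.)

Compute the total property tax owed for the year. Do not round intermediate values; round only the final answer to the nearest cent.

$48,539.25

Uncapped assessed value = $2,252,600 × 0.93 = $2,094,918
Cap limit = $2,583,300 × 1.02 = $2,634,966
Taxable assessed value = min($2,094,918, $2,634,966) = $2,094,918 (cap does not bind)
Wrenford USD: $2,094,918 × 0.02022 = $42,359.24196
Sable Creek Township: $2,094,918 × 0.00295 = $6,180.0081
Total = $48,539.25006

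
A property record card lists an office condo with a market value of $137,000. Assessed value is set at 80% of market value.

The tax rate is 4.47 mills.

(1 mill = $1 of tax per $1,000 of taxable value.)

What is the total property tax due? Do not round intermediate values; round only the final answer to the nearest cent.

$489.91

Assessed value = $137,000 × 0.8 = $109,600
Tax = $109,600 × 0.00447 = $489.912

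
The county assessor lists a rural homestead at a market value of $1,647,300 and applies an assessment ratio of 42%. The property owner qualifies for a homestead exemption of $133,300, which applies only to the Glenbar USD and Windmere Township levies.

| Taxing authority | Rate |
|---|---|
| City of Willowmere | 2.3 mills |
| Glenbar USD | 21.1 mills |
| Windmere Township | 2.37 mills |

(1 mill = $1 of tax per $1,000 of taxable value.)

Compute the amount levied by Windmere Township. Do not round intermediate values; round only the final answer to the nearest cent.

Assessed value = $1,647,300 × 0.42 = $691,866
Windmere Township taxable value = $691,866 − $133,300 = $558,566
Windmere Township levy = $558,566 × 0.00237 = $1,323.80142

$1,323.80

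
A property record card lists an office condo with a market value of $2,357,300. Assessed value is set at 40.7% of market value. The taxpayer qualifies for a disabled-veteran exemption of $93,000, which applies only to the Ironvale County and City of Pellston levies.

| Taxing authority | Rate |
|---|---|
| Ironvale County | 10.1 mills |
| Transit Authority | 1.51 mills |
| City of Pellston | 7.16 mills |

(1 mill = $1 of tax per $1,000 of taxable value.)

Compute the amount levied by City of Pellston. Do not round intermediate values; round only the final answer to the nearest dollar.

Assessed value = $2,357,300 × 0.407 = $959,421.1
City of Pellston taxable value = $959,421.1 − $93,000 = $866,421.1
City of Pellston levy = $866,421.1 × 0.00716 = $6,203.575076

$6,204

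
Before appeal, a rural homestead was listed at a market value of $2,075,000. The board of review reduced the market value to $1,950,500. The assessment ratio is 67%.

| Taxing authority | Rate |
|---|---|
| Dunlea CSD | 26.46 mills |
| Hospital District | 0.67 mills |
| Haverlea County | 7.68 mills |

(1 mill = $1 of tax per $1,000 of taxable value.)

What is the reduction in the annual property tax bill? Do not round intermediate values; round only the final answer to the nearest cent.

Old assessed value = $2,075,000 × 0.67 = $1,390,250
New assessed value = $1,950,500 × 0.67 = $1,306,835
Combined rate = 0.02646 + 0.00067 + 0.00768 = 0.03481
Old tax = $1,390,250 × 0.03481 = $48,394.6025
New tax = $1,306,835 × 0.03481 = $45,490.92635
Reduction = $48,394.6025 − $45,490.92635 = $2,903.67615

$2,903.68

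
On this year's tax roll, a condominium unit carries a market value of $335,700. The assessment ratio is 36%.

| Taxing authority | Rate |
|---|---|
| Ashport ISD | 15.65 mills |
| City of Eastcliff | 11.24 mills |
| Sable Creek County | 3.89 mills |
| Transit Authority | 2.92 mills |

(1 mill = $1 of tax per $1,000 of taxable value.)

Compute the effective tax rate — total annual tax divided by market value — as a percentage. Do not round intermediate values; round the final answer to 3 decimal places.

Assessed value = $335,700 × 0.36 = $120,852
Ashport ISD: $120,852 × 0.01565 = $1,891.3338
City of Eastcliff: $120,852 × 0.01124 = $1,358.37648
Sable Creek County: $120,852 × 0.00389 = $470.11428
Transit Authority: $120,852 × 0.00292 = $352.88784
Total tax = $4,072.7124
Effective rate = $4,072.7124 ÷ $335,700 = 1.213% of market value

1.213%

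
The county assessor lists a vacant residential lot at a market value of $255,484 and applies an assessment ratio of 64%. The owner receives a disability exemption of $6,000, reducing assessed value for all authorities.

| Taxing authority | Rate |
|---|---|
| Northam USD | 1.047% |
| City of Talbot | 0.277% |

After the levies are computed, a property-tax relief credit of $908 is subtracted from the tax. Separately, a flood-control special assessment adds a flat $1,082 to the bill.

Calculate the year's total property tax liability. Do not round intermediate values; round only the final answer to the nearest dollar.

$2,259

Assessed value = $255,484 × 0.64 = $163,509.76
Taxable value = $163,509.76 − $6,000 = $157,509.76
Northam USD: $157,509.76 × 0.01047 = $1,649.1271872
City of Talbot: $157,509.76 × 0.00277 = $436.3020352
Levies subtotal = $2,085.4292224
After credit = $2,085.4292224 − $908 = $1,177.4292224
Total = $1,177.4292224 + $1,082 = $2,259.4292224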